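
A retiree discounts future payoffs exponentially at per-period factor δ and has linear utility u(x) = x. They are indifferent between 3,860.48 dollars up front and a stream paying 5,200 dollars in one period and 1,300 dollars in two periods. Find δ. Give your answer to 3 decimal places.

The stream is worth 5200δ + 1300δ² today, so 5200δ + 1300δ² = 3860.48.
That is, 1300δ² + 5200δ − 3860.48 = 0, a quadratic in δ.
The positive root is δ = [−5200 + √(5200² + 4·1300·3860.48)] / (2·1300) = (−5200 + 6864.000)/2600 ≈ 0.640.

δ ≈ 0.640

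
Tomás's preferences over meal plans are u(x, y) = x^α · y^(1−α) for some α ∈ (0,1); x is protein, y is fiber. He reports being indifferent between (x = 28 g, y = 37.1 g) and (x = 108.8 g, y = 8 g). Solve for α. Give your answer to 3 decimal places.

α ≈ 0.531

Indifference: 28^α · 37.1^(1−α) = 108.8^α · 8^(1−α).
Taking logs: α·ln 28 + (1−α)·ln 37.1 = α·ln 108.8 + (1−α)·ln 8, i.e. α·-1.357307 = (1−α)·-1.534175.
Thus α·(-2.891482) = -1.534175, so α = -1.534175/-2.891482 ≈ 0.531.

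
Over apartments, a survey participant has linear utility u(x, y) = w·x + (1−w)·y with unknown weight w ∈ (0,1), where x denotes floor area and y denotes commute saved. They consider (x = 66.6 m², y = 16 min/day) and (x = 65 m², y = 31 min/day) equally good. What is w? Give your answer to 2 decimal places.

u(66.6,16) = u(65,31) means w·66.6 + (1−w)·16 = w·65 + (1−w)·31.
w·(66.6−65) = (1−w)·(31−16), i.e. w·1.6 = (1−w)·15.
The marginal rate of substitution is 15/1.6, so w = 15/(1.6+15) = 0.90.

w = 0.90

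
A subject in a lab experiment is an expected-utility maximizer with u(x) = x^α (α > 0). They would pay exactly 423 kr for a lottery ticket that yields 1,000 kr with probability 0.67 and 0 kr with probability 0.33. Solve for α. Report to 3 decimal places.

α ≈ 0.465

EU(lottery) = 0.67·1000^α + 0.33·0 = 0.67·1000^α.
Equating: 423^α = 0.67·1000^α, i.e. 0.4230^α = 0.67.
α = ln(0.67) / ln(423/1000) = -0.400478/-0.860383 ≈ 0.465.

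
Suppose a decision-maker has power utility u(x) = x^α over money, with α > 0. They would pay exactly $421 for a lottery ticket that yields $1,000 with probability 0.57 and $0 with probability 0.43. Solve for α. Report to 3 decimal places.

α ≈ 0.650

EU(lottery) = 0.57·1000^α + 0.43·0 = 0.57·1000^α.
Equating: 421^α = 0.57·1000^α, i.e. 0.4210^α = 0.57.
Take logs: α = ln 0.57 / ln(421/1000) ≈ 0.64976.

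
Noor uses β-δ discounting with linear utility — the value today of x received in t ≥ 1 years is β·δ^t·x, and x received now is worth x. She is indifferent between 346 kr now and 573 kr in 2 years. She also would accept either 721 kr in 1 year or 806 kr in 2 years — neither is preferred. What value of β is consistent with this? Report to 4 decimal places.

From the later pair, β·δ^1·721 = β·δ^2·806; dividing through, δ = 721/806 = 0.89454.
Now use the now-vs-future pair: 346 = β·δ^2·573 gives β = 346/(0.80020·573) ≈ 0.7546.

β ≈ 0.7546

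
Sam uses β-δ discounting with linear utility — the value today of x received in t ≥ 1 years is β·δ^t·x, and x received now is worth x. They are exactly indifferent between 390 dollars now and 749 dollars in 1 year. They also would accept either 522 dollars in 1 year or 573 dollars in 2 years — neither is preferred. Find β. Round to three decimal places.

From the later pair, β·δ^1·522 = β·δ^2·573; dividing through, δ = 522/573 = 0.91099.
Substituting δ into 390 = β·δ·749: β = 390/(682.335) ≈ 0.572.

β ≈ 0.572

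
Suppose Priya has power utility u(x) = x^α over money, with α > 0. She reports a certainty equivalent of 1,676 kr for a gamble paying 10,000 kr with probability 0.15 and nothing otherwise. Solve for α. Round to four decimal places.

α ≈ 1.0621

EU(lottery) = 0.15·10000^α + 0.85·0 = 0.15·10000^α.
Setting u(1676) equal to that: 1676^α = 0.15·10000^α ⇒ (1676/10000)^α = 0.15.
Take logs: α = ln 0.15 / ln(1676/10000) ≈ 1.062113.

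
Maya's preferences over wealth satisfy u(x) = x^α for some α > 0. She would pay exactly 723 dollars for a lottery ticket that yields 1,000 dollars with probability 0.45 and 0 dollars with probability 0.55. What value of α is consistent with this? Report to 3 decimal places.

The lottery's expected utility is 0.45·u(1000) + 0.55·u(0) = 0.45·1000^α (since u(0) = 0 for α > 0).
Equating: 723^α = 0.45·1000^α, i.e. 0.7230^α = 0.45.
Taking logs: α·ln(723/1000) = ln(0.45), so α = -0.798508 / -0.324346 ≈ 2.462.

α ≈ 2.462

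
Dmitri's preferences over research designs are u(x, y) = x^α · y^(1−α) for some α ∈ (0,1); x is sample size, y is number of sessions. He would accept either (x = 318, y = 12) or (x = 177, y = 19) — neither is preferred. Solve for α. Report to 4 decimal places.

α ≈ 0.4396

Set the two utilities equal: 318^α·12^(1−α) = 177^α·19^(1−α).
Taking logs: α·ln 318 + (1−α)·ln 12 = α·ln 177 + (1−α)·ln 19, i.e. α·0.5859017 = (1−α)·0.4595323.
Thus α·(1.0454340) = 0.4595323, so α = 0.4595323/1.0454340 ≈ 0.4396.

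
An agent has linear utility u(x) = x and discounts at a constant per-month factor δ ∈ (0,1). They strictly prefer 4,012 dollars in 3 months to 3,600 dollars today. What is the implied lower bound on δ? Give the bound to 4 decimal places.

δ > 0.9645

Comparing present values: 3600 < δ^3·4012.
So δ^3 > 3600/4012 = 0.89731; taking the cube root of both positive sides preserves the inequality.
δ > (3600/4012)^(1/3) ≈ 0.9645.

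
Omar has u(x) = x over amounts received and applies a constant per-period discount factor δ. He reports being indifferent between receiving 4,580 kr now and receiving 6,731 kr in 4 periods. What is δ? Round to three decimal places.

Equating discounted utilities: u(4580) = δ^4·u(6731) ⇒ δ^4 = u(4580)/u(6731).
With u(x) = x: δ^4 = 4580/6731 = 0.68043.
So δ = 0.68043^(1/4) ≈ 0.908.

δ ≈ 0.908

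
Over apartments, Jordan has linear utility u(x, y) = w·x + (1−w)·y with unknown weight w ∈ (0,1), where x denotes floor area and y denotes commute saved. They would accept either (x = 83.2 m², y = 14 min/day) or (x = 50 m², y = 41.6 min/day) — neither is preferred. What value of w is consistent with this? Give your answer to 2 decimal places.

w = 0.45

Indifference: w·83.2 + (1−w)·14 = w·50 + (1−w)·41.6.
Rearranging, 33.2·w − 27.6·(1−w) = 0.
So w/(1−w) = 27.6/33.2 = 0.8313, giving w = 27.6/(33.2+27.6) = 0.45.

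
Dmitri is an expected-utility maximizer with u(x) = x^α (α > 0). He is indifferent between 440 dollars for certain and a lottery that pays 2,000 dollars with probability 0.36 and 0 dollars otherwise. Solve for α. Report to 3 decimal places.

α ≈ 0.675

The lottery's expected utility is 0.36·u(2000) + 0.64·u(0) = 0.36·2000^α (since u(0) = 0 for α > 0).
Equating: 440^α = 0.36·2000^α, i.e. 0.2200^α = 0.36.
Take logs: α = ln 0.36 / ln(440/2000) ≈ 0.67475.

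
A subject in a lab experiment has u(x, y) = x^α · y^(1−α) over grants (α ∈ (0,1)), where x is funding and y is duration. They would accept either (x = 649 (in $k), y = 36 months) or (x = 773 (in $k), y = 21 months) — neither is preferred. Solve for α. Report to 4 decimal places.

Set the two utilities equal: 649^α·36^(1−α) = 773^α·21^(1−α).
Taking logs: α·ln 649 + (1−α)·ln 36 = α·ln 773 + (1−α)·ln 21, i.e. α·-0.1748463 = (1−α)·-0.5389965.
So α/(1−α) = (-0.5389965)/(-0.1748463) = 3.0826875, and α = 3.0826875/4.0826875 ≈ 0.7551.

α ≈ 0.7551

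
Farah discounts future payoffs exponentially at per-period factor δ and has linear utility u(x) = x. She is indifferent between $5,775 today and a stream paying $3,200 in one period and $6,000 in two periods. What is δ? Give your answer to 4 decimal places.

δ ≈ 0.7500

The stream is worth 3200δ + 6000δ² today, so 3200δ + 6000δ² = 5775.
So 6000δ² + 3200δ − 5775 = 0.
The positive root is δ = [−3200 + √(3200² + 4·6000·5775)] / (2·6000) = (−3200 + 12200.000)/12000 ≈ 0.7500.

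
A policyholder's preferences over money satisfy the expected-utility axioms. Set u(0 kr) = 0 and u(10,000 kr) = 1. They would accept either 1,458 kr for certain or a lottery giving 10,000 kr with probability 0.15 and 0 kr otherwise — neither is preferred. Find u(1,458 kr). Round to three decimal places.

0.150

The indifference gives u(1,458 kr) = 0.15·u(10,000 kr) + 0.85·u(0 kr) = 0.15·1 + 0.85·0 = 0.15.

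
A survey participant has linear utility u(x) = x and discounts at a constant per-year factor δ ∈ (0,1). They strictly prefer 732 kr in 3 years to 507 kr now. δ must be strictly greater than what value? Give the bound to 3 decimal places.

δ > 0.885

Under u(x) = x this choice says 507 < δ^3·732.
Hence δ^3 > 507/732 = 0.69262, and x ↦ x^(1/3) is increasing on (0,∞).
δ > (507/732)^(1/3) ≈ 0.885.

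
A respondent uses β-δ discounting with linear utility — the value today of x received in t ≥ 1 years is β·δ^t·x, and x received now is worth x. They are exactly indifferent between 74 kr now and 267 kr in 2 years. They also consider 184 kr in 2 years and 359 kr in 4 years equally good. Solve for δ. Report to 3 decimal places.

δ ≈ 0.716

The second indifference involves only future payoffs, so β cancels: β·δ^2·184 = β·δ^4·359, giving δ^2 = 184/359 = 0.51253, so δ = 0.71592.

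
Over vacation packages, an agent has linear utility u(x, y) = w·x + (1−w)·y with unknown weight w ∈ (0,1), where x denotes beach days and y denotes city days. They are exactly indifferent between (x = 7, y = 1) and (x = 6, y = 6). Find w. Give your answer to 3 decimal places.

u(7,1) = u(6,6) means w·7 + (1−w)·1 = w·6 + (1−w)·6.
Collecting terms: w·1 = (1−w)·5.
So w/(1−w) = 5/1 = 5.0000, giving w = 5/(1+5) = 0.833.

w = 0.833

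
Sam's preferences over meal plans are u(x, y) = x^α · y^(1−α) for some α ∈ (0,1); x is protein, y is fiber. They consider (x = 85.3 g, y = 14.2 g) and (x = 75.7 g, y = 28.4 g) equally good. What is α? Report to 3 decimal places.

Set the two utilities equal: 85.3^α·14.2^(1−α) = 75.7^α·28.4^(1−α).
Rearrange to (85.3/75.7)^α = (28.4/14.2)^(1−α) and take logs: α·0.119396 = (1−α)·0.693147.
Thus α·(0.812543) = 0.693147, so α = 0.693147/0.812543 ≈ 0.853.

α ≈ 0.853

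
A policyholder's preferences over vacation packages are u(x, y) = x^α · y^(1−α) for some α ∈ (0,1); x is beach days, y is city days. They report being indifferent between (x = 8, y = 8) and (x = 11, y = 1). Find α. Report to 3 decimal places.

Set the two utilities equal: 8^α·8^(1−α) = 11^α·1^(1−α).
Rearrange to (8/11)^α = (1/8)^(1−α) and take logs: α·-0.318454 = (1−α)·-2.079442.
With A = -0.318454 and B = -2.079442: α·A = (1−α)·B, so α = B/(A+B) = -2.079442/-2.397896 ≈ 0.867.

α ≈ 0.867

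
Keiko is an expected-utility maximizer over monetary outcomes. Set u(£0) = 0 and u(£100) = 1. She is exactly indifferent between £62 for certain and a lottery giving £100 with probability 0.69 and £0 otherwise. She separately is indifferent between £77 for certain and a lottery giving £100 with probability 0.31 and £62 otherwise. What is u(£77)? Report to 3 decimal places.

0.786

The first gamble pins u(£62): it must equal 0.69·1 + 0.31·0 = 0.69.
Chaining: u(£77) = 0.31·1.00 + 0.69·0.69 = 0.7861.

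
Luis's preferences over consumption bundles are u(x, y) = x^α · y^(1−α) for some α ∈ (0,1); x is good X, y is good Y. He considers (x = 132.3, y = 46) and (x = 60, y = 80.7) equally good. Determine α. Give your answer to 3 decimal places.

Indifference: 132.3^α · 46^(1−α) = 60^α · 80.7^(1−α).
Taking logs: α·ln 132.3 + (1−α)·ln 46 = α·ln 60 + (1−α)·ln 80.7, i.e. α·0.790728 = (1−α)·0.562097.
With A = 0.790728 and B = 0.562097: α·A = (1−α)·B, so α = B/(A+B) = 0.562097/1.352825 ≈ 0.415.

α ≈ 0.415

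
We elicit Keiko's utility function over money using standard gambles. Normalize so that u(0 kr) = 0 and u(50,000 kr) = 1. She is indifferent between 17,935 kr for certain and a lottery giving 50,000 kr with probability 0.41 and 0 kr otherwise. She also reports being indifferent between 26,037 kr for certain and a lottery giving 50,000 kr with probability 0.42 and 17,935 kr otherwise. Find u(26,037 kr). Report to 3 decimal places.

0.658

First, u(17,935 kr) = 0.41·u(50,000 kr) + 0.59·u(0 kr) = 0.41.
Chaining: u(26,037 kr) = 0.42·1.00 + 0.58·0.41 = 0.6578.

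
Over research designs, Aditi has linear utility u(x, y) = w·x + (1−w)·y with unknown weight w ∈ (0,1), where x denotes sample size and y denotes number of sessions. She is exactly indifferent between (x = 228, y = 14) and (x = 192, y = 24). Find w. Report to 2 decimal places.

w = 0.22

Indifference: w·228 + (1−w)·14 = w·192 + (1−w)·24.
Rearranging, 36·w − 10·(1−w) = 0.
The marginal rate of substitution is 10/36, so w = 10/(36+10) = 0.22.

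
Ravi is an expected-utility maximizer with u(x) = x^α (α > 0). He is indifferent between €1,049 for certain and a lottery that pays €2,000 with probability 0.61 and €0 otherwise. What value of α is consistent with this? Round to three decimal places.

Since u(0) = 0, the lottery's EU is 0.61·2000^α.
Setting u(1049) equal to that: 1049^α = 0.61·2000^α ⇒ (1049/2000)^α = 0.61.
Taking logs: α·ln(1049/2000) = ln(0.61), so α = -0.494296 / -0.645310 ≈ 0.766.

α ≈ 0.766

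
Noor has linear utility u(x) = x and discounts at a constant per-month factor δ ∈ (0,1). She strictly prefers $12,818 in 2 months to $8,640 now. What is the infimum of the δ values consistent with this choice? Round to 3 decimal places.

δ > 0.821

The preference means 8640 < δ^2·12818.
So δ^2 > 8640/12818 = 0.67405; taking the square root of both positive sides preserves the inequality.
δ > 0.67405^(1/2) = 0.821.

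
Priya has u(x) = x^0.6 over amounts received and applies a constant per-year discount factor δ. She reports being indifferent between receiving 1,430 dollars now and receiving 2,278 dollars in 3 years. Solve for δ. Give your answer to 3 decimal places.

Equating discounted utilities: u(1430) = δ^3·u(2278) ⇒ δ^3 = u(1430)/u(2278).
Since u(x) = x^0.6, δ^3 = (1430/2278)^0.6 = 0.62774^0.6 = 0.75626.
Hence δ = (0.75626)^(1/3) = 0.91108.

δ ≈ 0.911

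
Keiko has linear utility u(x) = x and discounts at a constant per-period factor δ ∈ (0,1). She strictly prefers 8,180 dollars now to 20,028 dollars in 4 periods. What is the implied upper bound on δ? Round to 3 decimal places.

δ < 0.799

Comparing present values: 8180 > δ^4·20028.
So δ^4 < 8180/20028 = 0.40843; taking the 4th root of both positive sides preserves the inequality.
δ < 0.40843^(1/4) = 0.799.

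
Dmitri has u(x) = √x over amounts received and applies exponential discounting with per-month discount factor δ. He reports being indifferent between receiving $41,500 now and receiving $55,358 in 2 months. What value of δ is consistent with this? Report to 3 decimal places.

δ ≈ 0.931

Indifference means u(41500) = δ^2 · u(55358), so δ^2 = u(41500)/u(55358).
With u(x) = √x: δ^2 = √41500/√55358 = √(41500/55358) = 0.86583.
Hence δ = (0.86583)^(1/2) = 0.93050.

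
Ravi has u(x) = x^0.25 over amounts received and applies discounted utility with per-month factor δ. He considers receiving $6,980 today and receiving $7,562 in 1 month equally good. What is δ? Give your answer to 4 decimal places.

Equating discounted utilities: u(6980) = δ·u(7562) ⇒ δ = u(6980)/u(7562).
Since u(x) = x^0.25, δ = (6980/7562)^0.25 = 0.92304^0.25 = 0.98018.

δ ≈ 0.9802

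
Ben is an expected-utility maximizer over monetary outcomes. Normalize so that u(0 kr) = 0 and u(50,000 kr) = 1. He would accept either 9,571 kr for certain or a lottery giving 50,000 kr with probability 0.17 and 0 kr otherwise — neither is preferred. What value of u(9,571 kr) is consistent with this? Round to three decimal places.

By the standard-gamble method, u(9,571 kr) is just the indifference probability on the best outcome: 0.17.

0.170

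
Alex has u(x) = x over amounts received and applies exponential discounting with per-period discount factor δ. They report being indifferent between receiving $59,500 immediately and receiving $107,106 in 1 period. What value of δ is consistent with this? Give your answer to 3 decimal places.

Indifference means u(59500) = δ · u(107106), so δ = u(59500)/u(107106).
With u(x) = x: δ = 59500/107106 = 0.55552.

δ ≈ 0.556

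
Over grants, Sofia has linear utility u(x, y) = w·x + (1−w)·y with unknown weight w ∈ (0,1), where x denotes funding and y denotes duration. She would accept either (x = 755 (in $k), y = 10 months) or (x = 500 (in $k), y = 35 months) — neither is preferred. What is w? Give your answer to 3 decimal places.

w = 0.089

Equating utilities: w·755 + (1−w)·10 = w·500 + (1−w)·35.
w·(755−500) = (1−w)·(35−10), i.e. w·255 = (1−w)·25.
Hence w = 25/(255+25) = 25/280 = 0.089.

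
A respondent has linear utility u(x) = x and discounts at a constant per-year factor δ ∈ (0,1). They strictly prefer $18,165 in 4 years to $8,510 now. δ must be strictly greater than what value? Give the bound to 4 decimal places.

The preference means 8510 < δ^4·18165.
So δ^4 > 8510/18165 = 0.46848; taking the 4th root of both positive sides preserves the inequality.
δ > 0.46848^(1/4) = 0.8273.

δ > 0.8273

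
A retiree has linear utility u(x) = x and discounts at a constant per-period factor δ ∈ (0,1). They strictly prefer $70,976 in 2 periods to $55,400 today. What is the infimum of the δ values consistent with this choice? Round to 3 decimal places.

δ > 0.883

The preference means 55400 < δ^2·70976.
Dividing by 70976: δ^2 > 0.78055. Both sides are positive, so the square root keeps the direction.
δ > 0.78055^(1/2) = 0.883.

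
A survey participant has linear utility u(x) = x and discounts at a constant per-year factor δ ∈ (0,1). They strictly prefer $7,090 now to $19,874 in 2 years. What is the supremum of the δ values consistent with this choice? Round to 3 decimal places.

δ < 0.597

Under u(x) = x this choice says 7090 > δ^2·19874.
Hence δ^2 < 7090/19874 = 0.35675, and x ↦ x^(1/2) is increasing on (0,∞).
δ < 0.35675^(1/2) = 0.597.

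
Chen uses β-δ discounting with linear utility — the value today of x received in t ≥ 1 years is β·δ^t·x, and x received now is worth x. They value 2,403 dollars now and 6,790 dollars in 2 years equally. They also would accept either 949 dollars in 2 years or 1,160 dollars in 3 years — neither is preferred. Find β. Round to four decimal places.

β ≈ 0.5288

Both payoffs in the second observation are in the future, so β drops out: δ^2·949 = δ^3·1160 ⇒ δ = 949/1160 = 0.81810.
Substituting δ into 2403 = β·δ^2·6790: β = 2403/(4544.501) ≈ 0.5288.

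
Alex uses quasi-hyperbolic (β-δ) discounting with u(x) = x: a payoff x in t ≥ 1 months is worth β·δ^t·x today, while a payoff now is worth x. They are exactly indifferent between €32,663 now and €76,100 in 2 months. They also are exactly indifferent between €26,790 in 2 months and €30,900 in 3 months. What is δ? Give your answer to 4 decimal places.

From the later pair, β·δ^2·26790 = β·δ^3·30900; dividing through, δ = 26790/30900 = 0.86699.

δ ≈ 0.8670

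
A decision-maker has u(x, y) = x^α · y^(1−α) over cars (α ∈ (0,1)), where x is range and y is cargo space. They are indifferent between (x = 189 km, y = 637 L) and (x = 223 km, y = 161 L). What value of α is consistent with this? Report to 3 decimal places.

α ≈ 0.893

Set the two utilities equal: 189^α·637^(1−α) = 223^α·161^(1−α).
Rearrange to (189/223)^α = (161/637)^(1−α) and take logs: α·-0.165425 = (1−α)·-1.375365.
So α/(1−α) = (-1.375365)/(-0.165425) = 8.314130, and α = 8.314130/9.314130 ≈ 0.893.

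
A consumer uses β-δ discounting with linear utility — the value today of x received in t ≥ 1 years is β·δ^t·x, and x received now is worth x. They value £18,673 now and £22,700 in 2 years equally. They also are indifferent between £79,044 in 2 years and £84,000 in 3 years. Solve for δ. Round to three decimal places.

δ ≈ 0.941

The second indifference involves only future payoffs, so β cancels: β·δ^2·79044 = β·δ^3·84000, giving δ = 79044/84000 = 0.94100.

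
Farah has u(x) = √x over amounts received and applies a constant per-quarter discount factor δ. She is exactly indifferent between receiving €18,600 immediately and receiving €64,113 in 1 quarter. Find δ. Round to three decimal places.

δ ≈ 0.539

Indifference means u(18600) = δ · u(64113), so δ = u(18600)/u(64113).
Since u(x) = √x, δ = √(18600/64113) = 0.53862.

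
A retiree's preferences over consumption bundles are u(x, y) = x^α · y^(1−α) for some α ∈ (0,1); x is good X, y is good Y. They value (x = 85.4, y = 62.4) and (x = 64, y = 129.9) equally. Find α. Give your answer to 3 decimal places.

α ≈ 0.718

The Cobb–Douglas utilities coincide, so 85.4^α·62.4^(1−α) = 64^α·129.9^(1−α).
Taking logs: α·ln 85.4 + (1−α)·ln 62.4 = α·ln 64 + (1−α)·ln 129.9, i.e. α·0.288463 = (1−α)·0.733200.
So α/(1−α) = (0.733200)/(0.288463) = 2.541747, and α = 2.541747/3.541747 ≈ 0.718.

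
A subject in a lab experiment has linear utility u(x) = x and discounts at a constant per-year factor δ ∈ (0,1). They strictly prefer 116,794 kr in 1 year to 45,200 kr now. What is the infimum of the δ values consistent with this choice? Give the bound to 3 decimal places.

δ > 0.387

Comparing present values: 45200 < δ·116794.
Dividing through by 116794 gives δ > 0.38701.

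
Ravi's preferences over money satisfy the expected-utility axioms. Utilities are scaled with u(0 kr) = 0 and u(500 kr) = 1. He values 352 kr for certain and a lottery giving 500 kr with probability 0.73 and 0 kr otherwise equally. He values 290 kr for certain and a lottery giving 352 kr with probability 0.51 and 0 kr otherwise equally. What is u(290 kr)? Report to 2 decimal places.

The first gamble pins u(352 kr): it must equal 0.73·1 + 0.27·0 = 0.73.
Then u(290 kr) = 0.51·u(352 kr) + 0.49·u(0 kr) = 0.51·0.73 + 0.49·0.00 = 0.3723.

0.37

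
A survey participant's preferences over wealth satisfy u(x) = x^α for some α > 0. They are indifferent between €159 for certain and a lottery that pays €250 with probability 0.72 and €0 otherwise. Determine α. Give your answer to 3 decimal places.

EU(lottery) = 0.72·250^α + 0.28·0 = 0.72·250^α.
Indifference: 159^α = 0.72·250^α, so (159/250)^α = 0.72.
Taking logs: α·ln(159/250) = ln(0.72), so α = -0.328504 / -0.452557 ≈ 0.726.

α ≈ 0.726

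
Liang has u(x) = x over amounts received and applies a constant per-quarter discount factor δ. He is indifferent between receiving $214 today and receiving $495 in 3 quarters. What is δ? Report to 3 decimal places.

δ ≈ 0.756

The payoff in 3 quarters is discounted by δ^3, so u(214) = δ^3·u(495) and δ^3 = u(214)/u(495).
With u(x) = x: δ^3 = 214/495 = 0.43232.
Hence δ = (0.43232)^(1/3) = 0.75614.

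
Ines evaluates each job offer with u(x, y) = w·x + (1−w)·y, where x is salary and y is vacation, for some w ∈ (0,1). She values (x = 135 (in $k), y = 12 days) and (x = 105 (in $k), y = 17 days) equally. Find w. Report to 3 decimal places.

w = 0.143

Equating utilities: w·135 + (1−w)·12 = w·105 + (1−w)·17.
Collecting terms: w·30 = (1−w)·5.
The marginal rate of substitution is 5/30, so w = 5/(30+5) = 0.143.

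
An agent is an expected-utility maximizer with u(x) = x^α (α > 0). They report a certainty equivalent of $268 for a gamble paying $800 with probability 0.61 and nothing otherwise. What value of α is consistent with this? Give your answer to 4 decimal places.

α ≈ 0.4520

Since u(0) = 0, the lottery's EU is 0.61·800^α.
Setting u(268) equal to that: 268^α = 0.61·800^α ⇒ (268/800)^α = 0.61.
α = ln(0.61) / ln(268/800) = -0.4942963/-1.0936247 ≈ 0.4520.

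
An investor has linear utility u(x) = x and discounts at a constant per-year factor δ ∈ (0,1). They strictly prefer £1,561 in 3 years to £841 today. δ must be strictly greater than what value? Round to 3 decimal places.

The preference means 841 < δ^3·1561.
Hence δ^3 > 841/1561 = 0.53876, and x ↦ x^(1/3) is increasing on (0,∞).
δ > (841/1561)^(1/3) ≈ 0.814.

δ > 0.814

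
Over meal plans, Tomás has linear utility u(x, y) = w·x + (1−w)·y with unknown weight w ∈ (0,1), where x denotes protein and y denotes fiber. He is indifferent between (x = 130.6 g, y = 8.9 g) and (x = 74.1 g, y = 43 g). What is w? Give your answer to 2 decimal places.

u(130.6,8.9) = u(74.1,43) means w·130.6 + (1−w)·8.9 = w·74.1 + (1−w)·43.
Rearranging, 56.5·w − 34.1·(1−w) = 0.
So w/(1−w) = 34.1/56.5 = 0.6035, giving w = 34.1/(56.5+34.1) = 0.38.

w = 0.38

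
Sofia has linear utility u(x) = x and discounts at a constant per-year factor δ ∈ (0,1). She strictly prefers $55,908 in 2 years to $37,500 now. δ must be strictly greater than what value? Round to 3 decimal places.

δ > 0.819

The preference means 37500 < δ^2·55908.
So δ^2 > 37500/55908 = 0.67074; taking the square root of both positive sides preserves the inequality.
δ > (37500/55908)^(1/2) ≈ 0.819.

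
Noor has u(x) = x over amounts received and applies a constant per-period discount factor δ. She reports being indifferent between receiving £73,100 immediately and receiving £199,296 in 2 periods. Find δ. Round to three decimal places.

δ ≈ 0.606

Indifference means u(73100) = δ^2 · u(199296), so δ^2 = u(73100)/u(199296).
With u(x) = x: δ^2 = 73100/199296 = 0.36679.
So δ = 0.36679^(1/2) ≈ 0.606.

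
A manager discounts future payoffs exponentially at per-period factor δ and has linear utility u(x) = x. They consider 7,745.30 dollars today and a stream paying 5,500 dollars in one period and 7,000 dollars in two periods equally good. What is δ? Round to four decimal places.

δ ≈ 0.7300

The stream is worth 5500δ + 7000δ² today, so 5500δ + 7000δ² = 7745.30.
That is, 7000δ² + 5500δ − 7745.30 = 0, a quadratic in δ.
The positive root is δ = [−5500 + √(5500² + 4·7000·7745.30)] / (2·7000) = (−5500 + 15720.000)/14000 ≈ 0.7300.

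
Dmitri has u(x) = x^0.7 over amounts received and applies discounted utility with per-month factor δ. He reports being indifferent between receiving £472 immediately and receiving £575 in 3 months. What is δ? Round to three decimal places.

The payoff in 3 months is discounted by δ^3, so u(472) = δ^3·u(575) and δ^3 = u(472)/u(575).
With u(x) = x^0.7: δ^3 = 472^0.7/575^0.7 = (472/575)^0.7 = 0.87095.
So δ = 0.87095^(1/3) ≈ 0.955.

δ ≈ 0.955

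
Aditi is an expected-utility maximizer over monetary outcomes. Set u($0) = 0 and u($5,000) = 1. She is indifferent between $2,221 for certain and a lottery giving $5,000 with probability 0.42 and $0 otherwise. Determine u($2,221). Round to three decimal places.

The indifference gives u($2,221) = 0.42·u($5,000) + 0.58·u($0) = 0.42·1 + 0.58·0 = 0.42.

0.420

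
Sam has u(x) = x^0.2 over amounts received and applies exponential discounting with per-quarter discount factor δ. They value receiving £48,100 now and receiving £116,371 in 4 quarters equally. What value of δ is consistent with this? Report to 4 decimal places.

Equating discounted utilities: u(48100) = δ^4·u(116371) ⇒ δ^4 = u(48100)/u(116371).
Since u(x) = x^0.2, δ^4 = (48100/116371)^0.2 = 0.41333^0.2 = 0.83803.
Hence δ = (0.83803)^(1/4) = 0.956786.

δ ≈ 0.9568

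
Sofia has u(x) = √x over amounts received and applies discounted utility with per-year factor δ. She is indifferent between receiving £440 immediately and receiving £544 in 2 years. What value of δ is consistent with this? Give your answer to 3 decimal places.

The payoff in 2 years is discounted by δ^2, so u(440) = δ^2·u(544) and δ^2 = u(440)/u(544).
Since u(x) = √x, δ^2 = √(440/544) = 0.89935.
Hence δ = (0.89935)^(1/2) = 0.94834.

δ ≈ 0.948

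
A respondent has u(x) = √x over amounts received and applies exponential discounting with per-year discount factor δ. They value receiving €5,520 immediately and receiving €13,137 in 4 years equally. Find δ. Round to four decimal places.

δ ≈ 0.8973

Equating discounted utilities: u(5520) = δ^4·u(13137) ⇒ δ^4 = u(5520)/u(13137).
With u(x) = √x: δ^4 = √5520/√13137 = √(5520/13137) = 0.64822.
Taking the 4th root: δ = 0.64822^(1/4) ≈ 0.8973.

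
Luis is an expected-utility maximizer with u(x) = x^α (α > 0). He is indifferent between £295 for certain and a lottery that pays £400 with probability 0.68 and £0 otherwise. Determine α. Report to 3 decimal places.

α ≈ 1.267

Since u(0) = 0, the lottery's EU is 0.68·400^α.
Equating: 295^α = 0.68·400^α, i.e. 0.7375^α = 0.68.
Take logs: α = ln 0.68 / ln(295/400) ≈ 1.26659.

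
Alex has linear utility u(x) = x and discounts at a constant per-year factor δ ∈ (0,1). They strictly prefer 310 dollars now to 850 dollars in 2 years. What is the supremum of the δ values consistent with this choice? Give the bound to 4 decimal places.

Comparing present values: 310 > δ^2·850.
Hence δ^2 < 310/850 = 0.36471, and x ↦ x^(1/2) is increasing on (0,∞).
δ < 0.36471^(1/2) = 0.6039.

δ < 0.6039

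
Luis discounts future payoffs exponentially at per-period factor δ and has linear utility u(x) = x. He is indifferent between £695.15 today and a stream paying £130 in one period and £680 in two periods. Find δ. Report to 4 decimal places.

δ ≈ 0.9200

The stream is worth 130δ + 680δ² today, so 130δ + 680δ² = 695.15.
That is, 680δ² + 130δ − 695.15 = 0, a quadratic in δ.
By the quadratic formula (taking the positive root), δ = (−130 + √1907708.00) / 1360 ≈ 0.9200.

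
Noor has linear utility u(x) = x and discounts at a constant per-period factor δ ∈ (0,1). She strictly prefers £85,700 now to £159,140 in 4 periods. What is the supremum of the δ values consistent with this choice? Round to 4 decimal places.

δ < 0.8566

Under u(x) = x this choice says 85700 > δ^4·159140.
So δ^4 < 85700/159140 = 0.53852; taking the 4th root of both positive sides preserves the inequality.
δ < (85700/159140)^(1/4) ≈ 0.8566.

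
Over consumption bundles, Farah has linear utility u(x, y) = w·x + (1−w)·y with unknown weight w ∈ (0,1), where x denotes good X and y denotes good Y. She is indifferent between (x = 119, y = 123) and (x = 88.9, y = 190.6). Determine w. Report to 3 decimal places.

w = 0.692

u(119,123) = u(88.9,190.6) means w·119 + (1−w)·123 = w·88.9 + (1−w)·190.6.
Rearranging, 30.1·w − 67.6·(1−w) = 0.
Hence w = 67.6/(30.1+67.6) = 67.6/97.7 = 0.692.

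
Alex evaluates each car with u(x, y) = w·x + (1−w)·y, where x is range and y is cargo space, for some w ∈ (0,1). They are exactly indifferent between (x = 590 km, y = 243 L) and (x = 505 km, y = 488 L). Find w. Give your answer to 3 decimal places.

w = 0.742

u(590,243) = u(505,488) means w·590 + (1−w)·243 = w·505 + (1−w)·488.
Collecting terms: w·85 = (1−w)·245.
Hence w = 245/(85+245) = 245/330 = 0.742.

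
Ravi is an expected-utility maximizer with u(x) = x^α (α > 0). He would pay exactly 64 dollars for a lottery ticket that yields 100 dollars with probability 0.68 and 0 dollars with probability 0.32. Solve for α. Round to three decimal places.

α ≈ 0.864

The lottery's expected utility is 0.68·u(100) + 0.32·u(0) = 0.68·100^α (since u(0) = 0 for α > 0).
Equating: 64^α = 0.68·100^α, i.e. 0.6400^α = 0.68.
Take logs: α = ln 0.68 / ln(64/100) ≈ 0.86416.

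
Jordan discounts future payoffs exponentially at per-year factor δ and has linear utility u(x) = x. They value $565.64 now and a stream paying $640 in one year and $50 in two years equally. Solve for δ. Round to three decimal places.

δ ≈ 0.830

Present value of the stream is 640·δ + 50·δ². Indifference gives 640δ + 50δ² = 565.64.
So 50δ² + 640δ − 565.64 = 0.
By the quadratic formula (taking the positive root), δ = (−640 + √522728.00) / 100 ≈ 0.830.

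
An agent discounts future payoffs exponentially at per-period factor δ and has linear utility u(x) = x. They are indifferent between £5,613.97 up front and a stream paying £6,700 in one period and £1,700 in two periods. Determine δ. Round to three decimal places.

δ ≈ 0.710

Equating present values: 5613.97 = 6700δ + 1700δ².
So 1700δ² + 6700δ − 5613.97 = 0.
δ = (−6700 + √(6700² + 4·1700·5613.97)) / (2·1700) = (−6700 + √83064996.00) / 3400 ≈ 0.710.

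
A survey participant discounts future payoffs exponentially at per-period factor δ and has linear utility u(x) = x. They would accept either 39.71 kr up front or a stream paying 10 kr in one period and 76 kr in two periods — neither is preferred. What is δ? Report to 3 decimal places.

The stream is worth 10δ + 76δ² today, so 10δ + 76δ² = 39.71.
That is, 76δ² + 10δ − 39.71 = 0, a quadratic in δ.
By the quadratic formula (taking the positive root), δ = (−10 + √12171.84) / 152 ≈ 0.660.

δ ≈ 0.660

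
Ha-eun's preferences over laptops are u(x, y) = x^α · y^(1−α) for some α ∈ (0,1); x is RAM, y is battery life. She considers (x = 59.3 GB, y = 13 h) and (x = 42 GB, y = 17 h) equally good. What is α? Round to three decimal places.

Set the two utilities equal: 59.3^α·13^(1−α) = 42^α·17^(1−α).
Taking logs: α·ln 59.3 + (1−α)·ln 13 = α·ln 42 + (1−α)·ln 17, i.e. α·0.344940 = (1−α)·0.268264.
With A = 0.344940 and B = 0.268264: α·A = (1−α)·B, so α = B/(A+B) = 0.268264/0.613204 ≈ 0.437.

α ≈ 0.437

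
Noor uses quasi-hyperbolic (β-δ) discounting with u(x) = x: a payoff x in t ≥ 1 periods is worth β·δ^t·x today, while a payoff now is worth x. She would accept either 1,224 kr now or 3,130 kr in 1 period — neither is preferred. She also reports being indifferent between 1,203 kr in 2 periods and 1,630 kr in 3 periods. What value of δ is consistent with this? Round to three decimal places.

The second indifference involves only future payoffs, so β cancels: β·δ^2·1203 = β·δ^3·1630, giving δ = 1203/1630 = 0.73804.

δ ≈ 0.738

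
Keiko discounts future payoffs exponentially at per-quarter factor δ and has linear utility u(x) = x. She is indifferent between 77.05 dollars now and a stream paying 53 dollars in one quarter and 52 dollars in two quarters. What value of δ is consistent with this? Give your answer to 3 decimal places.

δ ≈ 0.810

Equating present values: 77.05 = 53δ + 52δ².
That is, 52δ² + 53δ − 77.05 = 0, a quadratic in δ.
δ = (−53 + √(53² + 4·52·77.05)) / (2·52) = (−53 + √18835.40) / 104 ≈ 0.810.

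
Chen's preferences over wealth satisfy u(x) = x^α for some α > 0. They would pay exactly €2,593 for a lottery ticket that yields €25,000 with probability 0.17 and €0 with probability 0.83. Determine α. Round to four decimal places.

The lottery's expected utility is 0.17·u(25000) + 0.83·u(0) = 0.17·25000^α (since u(0) = 0 for α > 0).
Setting u(2593) equal to that: 2593^α = 0.17·25000^α ⇒ (2593/25000)^α = 0.17.
α = ln(0.17) / ln(2593/25000) = -1.7719568/-2.2660603 ≈ 0.7820.

α ≈ 0.7820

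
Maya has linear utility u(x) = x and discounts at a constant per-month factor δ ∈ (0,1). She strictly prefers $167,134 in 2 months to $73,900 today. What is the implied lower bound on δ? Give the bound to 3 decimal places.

δ > 0.665

Comparing present values: 73900 < δ^2·167134.
So δ^2 > 73900/167134 = 0.44216; taking the square root of both positive sides preserves the inequality.
δ > 0.44216^(1/2) = 0.665.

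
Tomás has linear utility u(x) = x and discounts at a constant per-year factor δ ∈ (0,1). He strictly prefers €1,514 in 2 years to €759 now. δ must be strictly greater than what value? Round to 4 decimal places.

Comparing present values: 759 < δ^2·1514.
Dividing by 1514: δ^2 > 0.50132. Both sides are positive, so the square root keeps the direction.
δ > (759/1514)^(1/2) ≈ 0.7080.

δ > 0.7080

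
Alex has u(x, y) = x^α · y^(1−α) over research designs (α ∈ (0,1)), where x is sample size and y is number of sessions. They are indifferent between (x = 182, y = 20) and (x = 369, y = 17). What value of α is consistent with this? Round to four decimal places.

α ≈ 0.1870

The Cobb–Douglas utilities coincide, so 182^α·20^(1−α) = 369^α·17^(1−α).
(182/369)^α = (17/20)^(1−α); take logs: α·ln(182/369) = (1−α)·ln(17/20), i.e. α·-0.7067900 = (1−α)·-0.1625189.
So α/(1−α) = (-0.1625189)/(-0.7067900) = 0.2299394, and α = 0.2299394/1.2299394 ≈ 0.1870.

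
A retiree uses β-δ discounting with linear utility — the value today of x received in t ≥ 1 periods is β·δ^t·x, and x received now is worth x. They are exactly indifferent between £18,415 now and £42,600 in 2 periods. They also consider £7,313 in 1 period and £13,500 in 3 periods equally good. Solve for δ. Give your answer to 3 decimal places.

Both payoffs in the second observation are in the future, so β drops out: δ^1·7313 = δ^3·13500 ⇒ δ^2 = 7313/13500 = 0.54170, so δ = 0.73601.

δ ≈ 0.736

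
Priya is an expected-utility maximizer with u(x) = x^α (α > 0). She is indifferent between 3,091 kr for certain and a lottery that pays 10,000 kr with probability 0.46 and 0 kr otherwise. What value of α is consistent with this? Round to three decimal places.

EU(lottery) = 0.46·10000^α + 0.54·0 = 0.46·10000^α.
Setting u(3091) equal to that: 3091^α = 0.46·10000^α ⇒ (3091/10000)^α = 0.46.
Taking logs: α·ln(3091/10000) = ln(0.46), so α = -0.776529 / -1.174090 ≈ 0.661.

α ≈ 0.661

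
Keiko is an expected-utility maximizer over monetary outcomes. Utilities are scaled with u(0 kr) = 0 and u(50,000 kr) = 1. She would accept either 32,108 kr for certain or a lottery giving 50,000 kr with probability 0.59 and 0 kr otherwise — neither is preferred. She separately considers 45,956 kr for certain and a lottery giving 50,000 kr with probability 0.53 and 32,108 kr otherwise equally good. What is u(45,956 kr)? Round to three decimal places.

First, u(32,108 kr) = 0.59·u(50,000 kr) + 0.41·u(0 kr) = 0.59.
The second indifference gives u(45,956 kr) = 0.53·u(50,000 kr) + 0.47·u(32,108 kr) = 0.53·1.00 + 0.47·0.59 = 0.8073.

0.807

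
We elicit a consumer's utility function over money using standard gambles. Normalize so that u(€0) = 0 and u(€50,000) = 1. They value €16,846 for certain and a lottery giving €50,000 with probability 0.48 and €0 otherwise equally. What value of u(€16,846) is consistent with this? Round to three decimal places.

By the standard-gamble method, u(€16,846) is just the indifference probability on the best outcome: 0.48.

0.480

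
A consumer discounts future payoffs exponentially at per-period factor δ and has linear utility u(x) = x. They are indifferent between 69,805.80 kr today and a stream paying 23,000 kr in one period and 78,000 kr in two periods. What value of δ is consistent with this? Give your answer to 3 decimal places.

Equating present values: 69805.80 = 23000δ + 78000δ².
So 78000δ² + 23000δ − 69805.80 = 0.
The positive root is δ = [−23000 + √(23000² + 4·78000·69805.80)] / (2·78000) = (−23000 + 149360.000)/156000 ≈ 0.810.

δ ≈ 0.810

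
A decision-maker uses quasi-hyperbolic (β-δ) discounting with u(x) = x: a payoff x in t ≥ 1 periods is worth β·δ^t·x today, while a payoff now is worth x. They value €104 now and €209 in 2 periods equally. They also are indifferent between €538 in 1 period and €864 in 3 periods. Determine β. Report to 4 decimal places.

β ≈ 0.7991

From the later pair, β·δ^1·538 = β·δ^3·864; dividing through, δ^2 = 538/864 = 0.62269, so δ = 0.78910.
Now use the now-vs-future pair: 104 = β·δ^2·209 gives β = 104/(0.62269·209) ≈ 0.7991.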